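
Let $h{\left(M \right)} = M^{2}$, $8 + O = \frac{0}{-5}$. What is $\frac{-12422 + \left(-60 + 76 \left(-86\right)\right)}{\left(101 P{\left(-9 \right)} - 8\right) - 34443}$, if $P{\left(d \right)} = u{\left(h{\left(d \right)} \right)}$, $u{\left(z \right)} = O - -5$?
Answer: $\frac{9509}{17377} \approx 0.54722$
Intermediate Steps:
$O = -8$ ($O = -8 + \frac{0}{-5} = -8 + 0 \left(- \frac{1}{5}\right) = -8 + 0 = -8$)
$u{\left(z \right)} = -3$ ($u{\left(z \right)} = -8 - -5 = -8 + 5 = -3$)
$P{\left(d \right)} = -3$
$\frac{-12422 + \left(-60 + 76 \left(-86\right)\right)}{\left(101 P{\left(-9 \right)} - 8\right) - 34443} = \frac{-12422 + \left(-60 + 76 \left(-86\right)\right)}{\left(101 \left(-3\right) - 8\right) - 34443} = \frac{-12422 - 6596}{\left(-303 - 8\right) - 34443} = \frac{-12422 - 6596}{-311 - 34443} = - \frac{19018}{-34754} = \left(-19018\right) \left(- \frac{1}{34754}\right) = \frac{9509}{17377}$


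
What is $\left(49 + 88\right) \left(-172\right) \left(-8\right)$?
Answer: $188512$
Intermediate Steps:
$\left(49 + 88\right) \left(-172\right) \left(-8\right) = 137 \left(-172\right) \left(-8\right) = \left(-23564\right) \left(-8\right) = 188512$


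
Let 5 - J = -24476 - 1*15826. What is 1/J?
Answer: 1/40307 ≈ 2.4810e-5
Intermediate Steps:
J = 40307 (J = 5 - (-24476 - 1*15826) = 5 - (-24476 - 15826) = 5 - 1*(-40302) = 5 + 40302 = 40307)
1/J = 1/40307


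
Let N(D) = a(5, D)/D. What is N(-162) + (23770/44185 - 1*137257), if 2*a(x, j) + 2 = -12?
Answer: -196495465651/1431594 ≈ -1.3726e+5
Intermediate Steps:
a(x, j) = -7 (a(x, j) = -1 + (1/2)*(-12) = -1 - 6 = -7)
N(D) = -7/D
N(-162) + (23770/44185 - 1*137257) = -7/(-162) + (23770/44185 - 1*137257) = -7*(-1/162) + (23770*(1/44185) - 137257) = 7/162 + (4754/8837 - 137257) = 7/162 - 1212935355/8837 = -196495465651/1431594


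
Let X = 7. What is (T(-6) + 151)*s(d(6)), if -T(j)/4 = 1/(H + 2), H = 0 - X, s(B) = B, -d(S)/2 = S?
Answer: -9108/5 ≈ -1821.6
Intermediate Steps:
d(S) = -2*S
H = -7 (H = 0 - 1*7 = 0 - 7 = -7)
T(j) = ⅘ (T(j) = -4/(-7 + 2) = -4/(-5) = -4*(-⅕) = ⅘)
(T(-6) + 151)*s(d(6)) = (⅘ + 151)*(-2*6) = (759/5)*(-12) = -9108/5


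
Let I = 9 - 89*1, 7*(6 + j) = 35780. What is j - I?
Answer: 36298/7 ≈ 5185.4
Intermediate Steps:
j = 35738/7 (j = -6 + (1/7)*35780 = -6 + 35780/7 = 35738/7 ≈ 5105.4)
I = -80 (I = 9 - 89 = -80)
j - I = 35738/7 - 1*(-80) = 35738/7 + 80 = 36298/7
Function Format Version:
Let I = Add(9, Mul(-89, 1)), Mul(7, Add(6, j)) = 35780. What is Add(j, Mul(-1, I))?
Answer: Rational(36298, 7) ≈ 5185.4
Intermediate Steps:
j = Rational(35738, 7) (j = Add(-6, Mul(Rational(1, 7), 35780)) = Add(-6, Rational(35780, 7)) = Rational(35738, 7) ≈ 5105.4)
I = -80 (I = Add(9, -89) = -80)
Add(j, Mul(-1, I)) = Add(Rational(35738, 7), Mul(-1, -80)) = Add(Rational(35738, 7), 80) = Rational(36298, 7)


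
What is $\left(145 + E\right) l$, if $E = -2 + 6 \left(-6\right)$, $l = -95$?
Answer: $-10165$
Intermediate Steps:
$E = -38$ ($E = -2 - 36 = -38$)
$\left(145 + E\right) l = \left(145 - 38\right) \left(-95\right) = 107 \left(-95\right) = -10165$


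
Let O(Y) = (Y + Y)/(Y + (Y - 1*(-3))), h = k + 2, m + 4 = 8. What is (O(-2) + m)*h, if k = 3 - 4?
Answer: 8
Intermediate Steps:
k = -1
m = 4 (m = -4 + 8 = 4)
h = 1 (h = -1 + 2 = 1)
O(Y) = 2*Y/(3 + 2*Y) (O(Y) = (2*Y)/(Y + (Y + 3)) = (2*Y)/(Y + (3 + Y)) = (2*Y)/(3 + 2*Y) = 2*Y/(3 + 2*Y))
(O(-2) + m)*h = (2*(-2)/(3 + 2*(-2)) + 4)*1 = (2*(-2)/(3 - 4) + 4)*1 = (2*(-2)/(-1) + 4)*1 = (2*(-2)*(-1) + 4)*1 = (4 + 4)*1 = 8*1 = 8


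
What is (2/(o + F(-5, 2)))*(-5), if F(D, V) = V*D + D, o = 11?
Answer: 5/2 ≈ 2.5000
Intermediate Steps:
F(D, V) = D + D*V (F(D, V) = D*V + D = D + D*V)
(2/(o + F(-5, 2)))*(-5) = (2/(11 - 5*(1 + 2)))*(-5) = (2/(11 - 5*3))*(-5) = (2/(11 - 15))*(-5) = (2/(-4))*(-5) = (2*(-¼))*(-5) = -½*(-5) = 5/2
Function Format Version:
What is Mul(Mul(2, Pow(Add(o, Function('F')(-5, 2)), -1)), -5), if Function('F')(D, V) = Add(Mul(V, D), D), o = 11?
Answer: Rational(5, 2) ≈ 2.5000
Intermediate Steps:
Function('F')(D, V) = Add(D, Mul(D, V)) (Function('F')(D, V) = Add(Mul(D, V), D) = Add(D, Mul(D, V)))
Mul(Mul(2, Pow(Add(o, Function('F')(-5, 2)), -1)), -5) = Mul(Mul(2, Pow(Add(11, Mul(-5, Add(1, 2))), -1)), -5) = Mul(Mul(2, Pow(Add(11, Mul(-5, 3)), -1)), -5) = Mul(Mul(2, Pow(Add(11, -15), -1)), -5) = Mul(Mul(2, Pow(-4, -1)), -5) = Mul(Mul(2, Rational(-1, 4)), -5) = Mul(Rational(-1, 2), -5) = Rational(5, 2)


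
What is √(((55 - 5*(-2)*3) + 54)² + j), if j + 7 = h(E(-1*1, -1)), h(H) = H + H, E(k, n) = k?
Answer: 4*√1207 ≈ 138.97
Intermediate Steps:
h(H) = 2*H
j = -9 (j = -7 + 2*(-1*1) = -7 + 2*(-1) = -7 - 2 = -9)
√(((55 - 5*(-2)*3) + 54)² + j) = √(((55 - 5*(-2)*3) + 54)² - 9) = √(((55 - (-10)*3) + 54)² - 9) = √(((55 - 1*(-30)) + 54)² - 9) = √(((55 + 30) + 54)² - 9) = √((85 + 54)² - 9) = √(139² - 9) = √(19321 - 9) = √19312 = 4*√1207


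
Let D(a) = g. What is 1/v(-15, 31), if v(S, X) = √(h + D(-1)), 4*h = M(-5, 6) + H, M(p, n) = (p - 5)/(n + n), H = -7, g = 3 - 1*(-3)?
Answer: 2*√582/97 ≈ 0.49742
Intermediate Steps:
g = 6 (g = 3 + 3 = 6)
D(a) = 6
M(p, n) = (-5 + p)/(2*n) (M(p, n) = (-5 + p)/((2*n)) = (-5 + p)*(1/(2*n)) = (-5 + p)/(2*n))
h = -47/24 (h = ((½)*(-5 - 5)/6 - 7)/4 = ((½)*(⅙)*(-10) - 7)/4 = (-⅚ - 7)/4 = (¼)*(-47/6) = -47/24 ≈ -1.9583)
v(S, X) = √582/12 (v(S, X) = √(-47/24 + 6) = √(97/24) = √582/12)
1/v(-15, 31) = 1/(√582/12) = 2*√582/97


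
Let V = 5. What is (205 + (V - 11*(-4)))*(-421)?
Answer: -106934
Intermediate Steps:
(205 + (V - 11*(-4)))*(-421) = (205 + (5 - 11*(-4)))*(-421) = (205 + (5 + 44))*(-421) = (205 + 49)*(-421) = 254*(-421) = -106934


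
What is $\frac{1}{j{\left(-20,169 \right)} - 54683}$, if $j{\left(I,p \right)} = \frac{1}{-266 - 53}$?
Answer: $- \frac{319}{17443878} \approx -1.8287 \cdot 10^{-5}$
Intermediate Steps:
$j{\left(I,p \right)} = - \frac{1}{319}$ ($j{\left(I,p \right)} = \frac{1}{-319} = - \frac{1}{319}$)
$\frac{1}{j{\left(-20,169 \right)} - 54683} = \frac{1}{- \frac{1}{319} - 54683} = \frac{1}{- \frac{17443878}{319}} = - \frac{319}{17443878}$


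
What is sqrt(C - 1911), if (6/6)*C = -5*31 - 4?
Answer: 3*I*sqrt(230) ≈ 45.497*I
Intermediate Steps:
C = -159 (C = -5*31 - 4 = -155 - 4 = -159)
sqrt(C - 1911) = sqrt(-159 - 1911) = sqrt(-2070) = 3*I*sqrt(230)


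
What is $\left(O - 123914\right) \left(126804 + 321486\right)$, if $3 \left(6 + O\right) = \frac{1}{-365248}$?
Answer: $- \frac{10145146126077915}{182624} \approx -5.5552 \cdot 10^{10}$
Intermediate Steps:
$O = - \frac{6574465}{1095744}$ ($O = -6 + \frac{1}{3 \left(-365248\right)} = -6 + \frac{1}{3} \left(- \frac{1}{365248}\right) = -6 - \frac{1}{1095744} = - \frac{6574465}{1095744} \approx -6.0$)
$\left(O - 123914\right) \left(126804 + 321486\right) = \left(- \frac{6574465}{1095744} - 123914\right) \left(126804 + 321486\right) = \left(- \frac{135784596481}{1095744}\right) 448290 = - \frac{10145146126077915}{182624}$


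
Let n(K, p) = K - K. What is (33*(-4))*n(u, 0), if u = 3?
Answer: 0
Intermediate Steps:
n(K, p) = 0
(33*(-4))*n(u, 0) = (33*(-4))*0 = -132*0 = 0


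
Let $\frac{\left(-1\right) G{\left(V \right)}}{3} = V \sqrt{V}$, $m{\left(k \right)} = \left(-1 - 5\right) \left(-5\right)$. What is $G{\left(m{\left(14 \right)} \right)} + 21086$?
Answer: $21086 - 90 \sqrt{30} \approx 20593.0$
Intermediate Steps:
$m{\left(k \right)} = 30$ ($m{\left(k \right)} = \left(-6\right) \left(-5\right) = 30$)
$G{\left(V \right)} = - 3 V^{\frac{3}{2}}$ ($G{\left(V \right)} = - 3 V \sqrt{V} = - 3 V^{\frac{3}{2}}$)
$G{\left(m{\left(14 \right)} \right)} + 21086 = - 3 \cdot 30^{\frac{3}{2}} + 21086 = - 3 \cdot 30 \sqrt{30} + 21086 = - 90 \sqrt{30} + 21086 = 21086 - 90 \sqrt{30}$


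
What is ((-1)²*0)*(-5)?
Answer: 0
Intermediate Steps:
((-1)²*0)*(-5) = (1*0)*(-5) = 0*(-5) = 0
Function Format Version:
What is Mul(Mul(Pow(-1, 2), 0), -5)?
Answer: 0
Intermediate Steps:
Mul(Mul(Pow(-1, 2), 0), -5) = Mul(Mul(1, 0), -5) = Mul(0, -5) = 0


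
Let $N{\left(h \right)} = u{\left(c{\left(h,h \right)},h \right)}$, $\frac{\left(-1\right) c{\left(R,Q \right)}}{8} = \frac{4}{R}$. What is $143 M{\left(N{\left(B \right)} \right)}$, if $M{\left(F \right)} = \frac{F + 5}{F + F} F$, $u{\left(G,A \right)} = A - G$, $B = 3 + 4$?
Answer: $\frac{8294}{7} \approx 1184.9$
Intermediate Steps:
$c{\left(R,Q \right)} = - \frac{32}{R}$ ($c{\left(R,Q \right)} = - 8 \frac{4}{R} = - \frac{32}{R}$)
$B = 7$
$N{\left(h \right)} = h + \frac{32}{h}$ ($N{\left(h \right)} = h - - \frac{32}{h} = h + \frac{32}{h}$)
$M{\left(F \right)} = \frac{5}{2} + \frac{F}{2}$ ($M{\left(F \right)} = \frac{5 + F}{2 F} F = \frac{5}{2} + \frac{F}{2}$)
$143 M{\left(N{\left(B \right)} \right)} = 143 \left(\frac{5}{2} + \frac{7 + \frac{32}{7}}{2}\right) = 143 \left(\frac{5}{2} + \frac{1}{2} \cdot \frac{81}{7}\right) = 143 \left(\frac{5}{2} + \frac{81}{14}\right) = 143 \cdot \frac{58}{7} = \frac{8294}{7}$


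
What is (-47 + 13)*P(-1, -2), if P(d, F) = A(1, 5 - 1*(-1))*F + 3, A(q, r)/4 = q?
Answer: 170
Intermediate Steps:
A(q, r) = 4*q
P(d, F) = 3 + 4*F (P(d, F) = (4*1)*F + 3 = 4*F + 3 = 3 + 4*F)
(-47 + 13)*P(-1, -2) = (-47 + 13)*(3 + 4*(-2)) = -34*(3 - 8) = -34*(-5) = 170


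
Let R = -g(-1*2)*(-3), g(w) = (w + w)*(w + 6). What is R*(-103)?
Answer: 4944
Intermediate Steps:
g(w) = 2*w*(6 + w) (g(w) = (2*w)*(6 + w) = 2*w*(6 + w))
R = -48 (R = -2*(-1*2)*(6 - 1*2)*(-3) = -2*(-2)*(6 - 2)*(-3) = -2*(-2)*4*(-3) = -1*(-16)*(-3) = 16*(-3) = -48)
R*(-103) = -48*(-103) = 4944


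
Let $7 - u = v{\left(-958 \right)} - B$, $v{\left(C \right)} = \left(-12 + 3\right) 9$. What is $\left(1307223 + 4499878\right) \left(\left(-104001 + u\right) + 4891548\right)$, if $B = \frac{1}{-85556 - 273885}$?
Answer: $\frac{9993279324084953434}{359441} \approx 2.7802 \cdot 10^{13}$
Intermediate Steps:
$v{\left(C \right)} = -81$ ($v{\left(C \right)} = \left(-9\right) 9 = -81$)
$B = - \frac{1}{359441}$ ($B = \frac{1}{-359441} = - \frac{1}{359441} \approx -2.7821 \cdot 10^{-6}$)
$u = \frac{31630807}{359441}$ ($u = 7 - \left(-81 - - \frac{1}{359441}\right) = 7 - \left(-81 + \frac{1}{359441}\right) = 7 - - \frac{29114720}{359441} = 7 + \frac{29114720}{359441} = \frac{31630807}{359441} \approx 88.0$)
$\left(1307223 + 4499878\right) \left(\left(-104001 + u\right) + 4891548\right) = \left(1307223 + 4499878\right) \left(\left(-104001 + \frac{31630807}{359441}\right) + 4891548\right) = 5807101 \left(- \frac{37350592634}{359441} + 4891548\right) = 5807101 \cdot \frac{1720872312034}{359441} = \frac{9993279324084953434}{359441}$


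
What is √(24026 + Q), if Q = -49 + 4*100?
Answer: √24377 ≈ 156.13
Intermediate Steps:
Q = 351 (Q = -49 + 400 = 351)
√(24026 + Q) = √(24026 + 351) = √24377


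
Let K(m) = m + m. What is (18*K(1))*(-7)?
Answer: -252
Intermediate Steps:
K(m) = 2*m
(18*K(1))*(-7) = (18*(2*1))*(-7) = (18*2)*(-7) = 36*(-7) = -252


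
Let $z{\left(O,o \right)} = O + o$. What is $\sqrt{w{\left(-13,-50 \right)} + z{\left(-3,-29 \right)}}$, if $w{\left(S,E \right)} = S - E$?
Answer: $\sqrt{5} \approx 2.2361$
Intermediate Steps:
$\sqrt{w{\left(-13,-50 \right)} + z{\left(-3,-29 \right)}} = \sqrt{\left(-13 - -50\right) - 32} = \sqrt{\left(-13 + 50\right) - 32} = \sqrt{37 - 32} = \sqrt{5}$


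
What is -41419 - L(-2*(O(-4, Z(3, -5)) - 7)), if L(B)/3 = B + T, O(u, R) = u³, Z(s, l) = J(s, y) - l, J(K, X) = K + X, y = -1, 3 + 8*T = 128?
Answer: -335135/8 ≈ -41892.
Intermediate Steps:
T = 125/8 (T = -3/8 + (⅛)*128 = -3/8 + 16 = 125/8 ≈ 15.625)
Z(s, l) = -1 + s - l (Z(s, l) = (s - 1) - l = (-1 + s) - l = -1 + s - l)
L(B) = 375/8 + 3*B (L(B) = 3*(B + 125/8) = 3*(125/8 + B) = 375/8 + 3*B)
-41419 - L(-2*(O(-4, Z(3, -5)) - 7)) = -41419 - (375/8 + 3*(-2*((-4)³ - 7))) = -41419 - (375/8 + 3*(-2*(-64 - 7))) = -41419 - (375/8 + 3*(-2*(-71))) = -41419 - (375/8 + 3*142) = -41419 - (375/8 + 426) = -41419 - 1*3783/8 = -41419 - 3783/8 = -335135/8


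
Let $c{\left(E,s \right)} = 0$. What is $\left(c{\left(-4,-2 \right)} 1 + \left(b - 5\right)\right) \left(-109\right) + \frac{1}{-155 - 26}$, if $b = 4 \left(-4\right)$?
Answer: $\frac{414308}{181} \approx 2289.0$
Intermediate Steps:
$b = -16$
$\left(c{\left(-4,-2 \right)} 1 + \left(b - 5\right)\right) \left(-109\right) + \frac{1}{-155 - 26} = \left(0 \cdot 1 - 21\right) \left(-109\right) + \frac{1}{-155 - 26} = \left(0 - 21\right) \left(-109\right) + \frac{1}{-181} = \left(0 - 21\right) \left(-109\right) - \frac{1}{181} = \left(-21\right) \left(-109\right) - \frac{1}{181} = 2289 - \frac{1}{181} = \frac{414308}{181}$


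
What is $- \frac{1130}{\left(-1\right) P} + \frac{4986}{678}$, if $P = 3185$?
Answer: $\frac{554885}{71981} \approx 7.7088$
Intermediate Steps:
$- \frac{1130}{\left(-1\right) P} + \frac{4986}{678} = - \frac{1130}{\left(-1\right) 3185} + \frac{4986}{678} = - \frac{1130}{-3185} + 4986 \cdot \frac{1}{678} = \left(-1130\right) \left(- \frac{1}{3185}\right) + \frac{831}{113} = \frac{226}{637} + \frac{831}{113} = \frac{554885}{71981}$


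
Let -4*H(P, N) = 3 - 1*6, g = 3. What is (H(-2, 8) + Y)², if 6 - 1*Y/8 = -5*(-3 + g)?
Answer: 38025/16 ≈ 2376.6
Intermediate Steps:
H(P, N) = ¾ (H(P, N) = -(3 - 1*6)/4 = -(3 - 6)/4 = -¼*(-3) = ¾)
Y = 48 (Y = 48 - (-40)*(-3 + 3) = 48 - (-40)*0 = 48 - 8*0 = 48 + 0 = 48)
(H(-2, 8) + Y)² = (¾ + 48)² = (195/4)² = 38025/16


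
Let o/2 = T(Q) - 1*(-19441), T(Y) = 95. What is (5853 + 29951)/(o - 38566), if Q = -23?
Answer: 17902/253 ≈ 70.759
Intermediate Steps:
o = 39072 (o = 2*(95 - 1*(-19441)) = 2*(95 + 19441) = 2*19536 = 39072)
(5853 + 29951)/(o - 38566) = (5853 + 29951)/(39072 - 38566) = 35804/506 = 35804*(1/506) = 17902/253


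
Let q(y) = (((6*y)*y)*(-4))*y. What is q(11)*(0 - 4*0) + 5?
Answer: 5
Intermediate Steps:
q(y) = -24*y**3 (q(y) = ((6*y**2)*(-4))*y = (-24*y**2)*y = -24*y**3)
q(11)*(0 - 4*0) + 5 = (-24*11**3)*(0 - 4*0) + 5 = (-24*1331)*(0 + 0) + 5 = -31944*0 + 5 = 0 + 5 = 5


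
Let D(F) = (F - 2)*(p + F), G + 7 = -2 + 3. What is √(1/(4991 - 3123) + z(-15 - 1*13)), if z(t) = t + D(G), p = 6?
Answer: I*√24425501/934 ≈ 5.2915*I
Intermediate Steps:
G = -6 (G = -7 + (-2 + 3) = -7 + 1 = -6)
D(F) = (-2 + F)*(6 + F) (D(F) = (F - 2)*(6 + F) = (-2 + F)*(6 + F))
z(t) = t (z(t) = t + (-12 + (-6)² + 4*(-6)) = t + (-12 + 36 - 24) = t + 0 = t)
√(1/(4991 - 3123) + z(-15 - 1*13)) = √(1/(4991 - 3123) + (-15 - 1*13)) = √(1/1868 + (-15 - 13)) = √(1/1868 - 28) = √(-52303/1868) = I*√24425501/934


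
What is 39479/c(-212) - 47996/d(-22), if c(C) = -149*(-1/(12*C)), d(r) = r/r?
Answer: -107585980/149 ≈ -7.2205e+5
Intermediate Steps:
d(r) = 1
c(C) = 149/(12*C) (c(C) = -149*(-1/(12*C)) = -(-149)/(12*C) = 149/(12*C))
39479/c(-212) - 47996/d(-22) = 39479/(((149/12)/(-212))) - 47996/1 = 39479/(((149/12)*(-1/212))) - 47996*1 = 39479/(-149/2544) - 47996 = 39479*(-2544/149) - 47996 = -100434576/149 - 47996 = -107585980/149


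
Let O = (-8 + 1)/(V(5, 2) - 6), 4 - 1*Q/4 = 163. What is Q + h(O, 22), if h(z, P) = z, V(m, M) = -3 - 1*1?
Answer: -6353/10 ≈ -635.30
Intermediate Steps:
Q = -636 (Q = 16 - 4*163 = 16 - 652 = -636)
V(m, M) = -4 (V(m, M) = -3 - 1 = -4)
O = 7/10 (O = (-8 + 1)/(-4 - 6) = -7/(-10) = -7*(-1/10) = 7/10 ≈ 0.70000)
Q + h(O, 22) = -636 + 7/10 = -6353/10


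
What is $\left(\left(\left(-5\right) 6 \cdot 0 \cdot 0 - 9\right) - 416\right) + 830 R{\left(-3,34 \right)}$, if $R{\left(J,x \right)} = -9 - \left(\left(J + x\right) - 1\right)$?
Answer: $-32795$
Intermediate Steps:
$R{\left(J,x \right)} = -8 - J - x$ ($R{\left(J,x \right)} = -9 - \left(-1 + J + x\right) = -8 - J - x$)
$\left(\left(\left(-5\right) 6 \cdot 0 \cdot 0 - 9\right) - 416\right) + 830 R{\left(-3,34 \right)} = \left(\left(\left(-5\right) 6 \cdot 0 \cdot 0 - 9\right) - 416\right) + 830 \left(-8 - -3 - 34\right) = \left(\left(\left(-30\right) 0 \cdot 0 - 9\right) - 416\right) + 830 \left(-8 + 3 - 34\right) = \left(\left(0 \cdot 0 - 9\right) - 416\right) + 830 \left(-39\right) = \left(\left(0 - 9\right) - 416\right) - 32370 = \left(-9 - 416\right) - 32370 = -425 - 32370 = -32795$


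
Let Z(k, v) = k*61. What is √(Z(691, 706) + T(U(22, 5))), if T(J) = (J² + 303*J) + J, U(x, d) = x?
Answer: √49323 ≈ 222.09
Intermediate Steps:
Z(k, v) = 61*k
T(J) = J² + 304*J
√(Z(691, 706) + T(U(22, 5))) = √(61*691 + 22*(304 + 22)) = √(42151 + 22*326) = √(42151 + 7172) = √49323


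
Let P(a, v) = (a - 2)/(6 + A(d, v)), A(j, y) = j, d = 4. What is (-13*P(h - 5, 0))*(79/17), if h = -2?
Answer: 9243/170 ≈ 54.371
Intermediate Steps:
P(a, v) = -1/5 + a/10 (P(a, v) = (a - 2)/(6 + 4) = (-2 + a)/10 = (-2 + a)*(1/10) = -1/5 + a/10)
(-13*P(h - 5, 0))*(79/17) = (-13*(-1/5 + (-2 - 5)/10))*(79/17) = (-13*(-1/5 + (1/10)*(-7)))*(79*(1/17)) = -13*(-1/5 - 7/10)*(79/17) = -13*(-9/10)*(79/17) = (117/10)*(79/17) = 9243/170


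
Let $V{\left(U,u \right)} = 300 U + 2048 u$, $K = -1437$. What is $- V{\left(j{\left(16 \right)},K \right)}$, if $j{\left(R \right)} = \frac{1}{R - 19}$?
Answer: $2943076$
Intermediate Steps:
$j{\left(R \right)} = \frac{1}{-19 + R}$
$- V{\left(j{\left(16 \right)},K \right)} = - (\frac{300}{-19 + 16} + 2048 \left(-1437\right)) = - (\frac{300}{-3} - 2942976) = - (300 \left(- \frac{1}{3}\right) - 2942976) = - (-100 - 2942976) = \left(-1\right) \left(-2943076\right) = 2943076$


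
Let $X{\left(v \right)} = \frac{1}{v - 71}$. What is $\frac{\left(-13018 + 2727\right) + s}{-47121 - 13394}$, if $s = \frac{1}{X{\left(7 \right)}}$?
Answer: $\frac{109}{637} \approx 0.17111$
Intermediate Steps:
$X{\left(v \right)} = \frac{1}{-71 + v}$
$s = -64$ ($s = \frac{1}{\frac{1}{-71 + 7}} = \frac{1}{\frac{1}{-64}} = \frac{1}{- \frac{1}{64}} = -64$)
$\frac{\left(-13018 + 2727\right) + s}{-47121 - 13394} = \frac{\left(-13018 + 2727\right) - 64}{-47121 - 13394} = \frac{-10291 - 64}{-60515} = \left(-10355\right) \left(- \frac{1}{60515}\right) = \frac{109}{637}$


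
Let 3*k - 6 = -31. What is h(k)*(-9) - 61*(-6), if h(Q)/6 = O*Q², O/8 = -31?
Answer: 930366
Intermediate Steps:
k = -25/3 (k = 2 + (⅓)*(-31) = 2 - 31/3 = -25/3 ≈ -8.3333)
O = -248 (O = 8*(-31) = -248)
h(Q) = -1488*Q² (h(Q) = 6*(-248*Q²) = -1488*Q²)
h(k)*(-9) - 61*(-6) = -1488*(-25/3)²*(-9) - 61*(-6) = -1488*625/9*(-9) - 1*(-366) = -310000/3*(-9) + 366 = 930000 + 366 = 930366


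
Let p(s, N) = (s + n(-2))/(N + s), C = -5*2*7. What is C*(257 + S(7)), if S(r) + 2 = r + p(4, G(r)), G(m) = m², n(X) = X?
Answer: -972160/53 ≈ -18343.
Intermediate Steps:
C = -70 (C = -10*7 = -70)
p(s, N) = (-2 + s)/(N + s) (p(s, N) = (s - 2)/(N + s) = (-2 + s)/(N + s))
S(r) = -2 + r + 2/(4 + r²) (S(r) = -2 + (r + (-2 + 4)/(r² + 4)) = -2 + (r + 2/(4 + r²)) = -2 + r + 2/(4 + r²))
C*(257 + S(7)) = -70*(257 + (2 + (-2 + 7)*(4 + 7²))/(4 + 7²)) = -70*(257 + (2 + 5*(4 + 49))/(4 + 49)) = -70*(257 + (2 + 5*53)/53) = -70*(257 + (2 + 265)/53) = -70*(257 + (1/53)*267) = -70*(257 + 267/53) = -70*13888/53 = -972160/53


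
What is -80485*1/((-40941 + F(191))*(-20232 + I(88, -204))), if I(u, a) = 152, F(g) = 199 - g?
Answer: -16097/164386928 ≈ -9.7921e-5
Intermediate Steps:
-80485*1/((-40941 + F(191))*(-20232 + I(88, -204))) = -80485*1/((-40941 + (199 - 1*191))*(-20232 + 152)) = -80485*(-1/(20080*(-40941 + (199 - 191)))) = -80485*(-1/(20080*(-40941 + 8))) = -80485/((-40933*(-20080))) = -80485/821934640 = -80485*1/821934640 = -16097/164386928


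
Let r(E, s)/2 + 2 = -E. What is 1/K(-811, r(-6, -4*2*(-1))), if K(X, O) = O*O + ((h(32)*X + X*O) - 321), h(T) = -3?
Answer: -1/4312 ≈ -0.00023191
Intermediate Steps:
r(E, s) = -4 - 2*E (r(E, s) = -4 + 2*(-E) = -4 - 2*E)
K(X, O) = -321 + O² - 3*X + O*X (K(X, O) = O*O + ((-3*X + X*O) - 321) = O² + ((-3*X + O*X) - 321) = O² + (-321 - 3*X + O*X) = -321 + O² - 3*X + O*X)
1/K(-811, r(-6, -4*2*(-1))) = 1/(-321 + (-4 - 2*(-6))² - 3*(-811) + (-4 - 2*(-6))*(-811)) = 1/(-321 + (-4 + 12)² + 2433 + (-4 + 12)*(-811)) = 1/(-321 + 8² + 2433 + 8*(-811)) = 1/(-321 + 64 + 2433 - 6488) = 1/(-4312) = -1/4312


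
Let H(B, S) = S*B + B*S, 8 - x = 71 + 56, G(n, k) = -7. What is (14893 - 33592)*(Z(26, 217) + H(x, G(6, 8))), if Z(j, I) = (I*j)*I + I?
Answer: -22928657703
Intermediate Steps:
Z(j, I) = I + j*I**2 (Z(j, I) = j*I**2 + I = I + j*I**2)
x = -119 (x = 8 - (71 + 56) = 8 - 1*127 = 8 - 127 = -119)
H(B, S) = 2*B*S (H(B, S) = B*S + B*S = 2*B*S)
(14893 - 33592)*(Z(26, 217) + H(x, G(6, 8))) = (14893 - 33592)*(217*(1 + 217*26) + 2*(-119)*(-7)) = -18699*(217*(1 + 5642) + 1666) = -18699*(217*5643 + 1666) = -18699*(1224531 + 1666) = -18699*1226197 = -22928657703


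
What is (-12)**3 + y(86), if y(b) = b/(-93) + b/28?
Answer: -2247061/1302 ≈ -1725.9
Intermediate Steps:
y(b) = 65*b/2604 (y(b) = b*(-1/93) + b*(1/28) = -b/93 + b/28 = 65*b/2604)
(-12)**3 + y(86) = (-12)**3 + (65/2604)*86 = -1728 + 2795/1302 = -2247061/1302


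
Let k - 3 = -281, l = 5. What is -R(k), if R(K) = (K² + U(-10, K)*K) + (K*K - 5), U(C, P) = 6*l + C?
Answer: -149003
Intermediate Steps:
k = -278 (k = 3 - 281 = -278)
U(C, P) = 30 + C (U(C, P) = 6*5 + C = 30 + C)
R(K) = -5 + 2*K² + 20*K (R(K) = (K² + (30 - 10)*K) + (K*K - 5) = (K² + 20*K) + (K² - 5) = (K² + 20*K) + (-5 + K²) = -5 + 2*K² + 20*K)
-R(k) = -(-5 + 2*(-278)² + 20*(-278)) = -(-5 + 2*77284 - 5560) = -(-5 + 154568 - 5560) = -1*149003 = -149003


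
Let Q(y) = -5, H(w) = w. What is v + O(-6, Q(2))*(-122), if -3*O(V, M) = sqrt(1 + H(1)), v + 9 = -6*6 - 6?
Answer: -51 + 122*sqrt(2)/3 ≈ 6.5114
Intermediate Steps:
v = -51 (v = -9 + (-6*6 - 6) = -9 + (-36 - 6) = -9 - 42 = -51)
O(V, M) = -sqrt(2)/3 (O(V, M) = -sqrt(1 + 1)/3 = -sqrt(2)/3)
v + O(-6, Q(2))*(-122) = -51 - sqrt(2)/3*(-122) = -51 + 122*sqrt(2)/3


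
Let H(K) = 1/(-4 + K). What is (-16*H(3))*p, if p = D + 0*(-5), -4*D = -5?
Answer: 20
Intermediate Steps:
D = 5/4 (D = -¼*(-5) = 5/4 ≈ 1.2500)
p = 5/4 (p = 5/4 + 0*(-5) = 5/4 + 0 = 5/4 ≈ 1.2500)
(-16*H(3))*p = -16/(-4 + 3)*(5/4) = -16/(-1)*(5/4) = -16*(-1)*(5/4) = 16*(5/4) = 20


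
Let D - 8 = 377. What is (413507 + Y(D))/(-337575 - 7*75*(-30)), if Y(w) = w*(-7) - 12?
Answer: -16432/12873 ≈ -1.2765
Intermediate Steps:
D = 385 (D = 8 + 377 = 385)
Y(w) = -12 - 7*w (Y(w) = -7*w - 12 = -12 - 7*w)
(413507 + Y(D))/(-337575 - 7*75*(-30)) = (413507 + (-12 - 7*385))/(-337575 - 7*75*(-30)) = (413507 + (-12 - 2695))/(-337575 - 525*(-30)) = (413507 - 2707)/(-337575 + 15750) = 410800/(-321825) = 410800*(-1/321825) = -16432/12873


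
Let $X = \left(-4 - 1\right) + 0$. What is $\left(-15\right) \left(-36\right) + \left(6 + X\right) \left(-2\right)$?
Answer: $538$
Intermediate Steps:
$X = -5$ ($X = -5 + 0 = -5$)
$\left(-15\right) \left(-36\right) + \left(6 + X\right) \left(-2\right) = \left(-15\right) \left(-36\right) + \left(6 - 5\right) \left(-2\right) = 540 + 1 \left(-2\right) = 540 - 2 = 538$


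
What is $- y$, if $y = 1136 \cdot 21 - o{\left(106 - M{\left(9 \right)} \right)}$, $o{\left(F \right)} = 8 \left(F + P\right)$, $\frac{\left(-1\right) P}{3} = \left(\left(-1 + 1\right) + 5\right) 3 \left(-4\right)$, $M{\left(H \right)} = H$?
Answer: $-21640$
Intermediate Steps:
$P = 180$ ($P = - 3 \left(\left(-1 + 1\right) + 5\right) 3 \left(-4\right) = - 3 \left(0 + 5\right) 3 \left(-4\right) = - 3 \cdot 5 \cdot 3 \left(-4\right) = - 3 \cdot 15 \left(-4\right) = \left(-3\right) \left(-60\right) = 180$)
$o{\left(F \right)} = 1440 + 8 F$ ($o{\left(F \right)} = 8 \left(F + 180\right) = 8 \left(180 + F\right) = 1440 + 8 F$)
$y = 21640$ ($y = 1136 \cdot 21 - \left(1440 + 8 \left(106 - 9\right)\right) = 23856 - \left(1440 + 8 \left(106 - 9\right)\right) = 23856 - \left(1440 + 8 \cdot 97\right) = 23856 - \left(1440 + 776\right) = 23856 - 2216 = 21640$)
$- y = \left(-1\right) 21640 = -21640$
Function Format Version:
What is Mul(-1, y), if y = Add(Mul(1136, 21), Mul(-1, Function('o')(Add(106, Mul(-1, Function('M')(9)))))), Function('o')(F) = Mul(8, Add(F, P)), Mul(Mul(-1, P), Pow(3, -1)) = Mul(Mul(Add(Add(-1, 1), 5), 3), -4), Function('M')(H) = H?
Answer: -21640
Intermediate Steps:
P = 180 (P = Mul(-3, Mul(Mul(Add(Add(-1, 1), 5), 3), -4)) = Mul(-3, Mul(Mul(Add(0, 5), 3), -4)) = Mul(-3, Mul(Mul(5, 3), -4)) = Mul(-3, Mul(15, -4)) = Mul(-3, -60) = 180)
Function('o')(F) = Add(1440, Mul(8, F)) (Function('o')(F) = Mul(8, Add(F, 180)) = Mul(8, Add(180, F)) = Add(1440, Mul(8, F)))
y = 21640 (y = Add(Mul(1136, 21), Mul(-1, Add(1440, Mul(8, Add(106, Mul(-1, 9)))))) = Add(23856, Mul(-1, Add(1440, Mul(8, Add(106, -9))))) = Add(23856, Mul(-1, Add(1440, Mul(8, 97)))) = Add(23856, Mul(-1, Add(1440, 776))) = Add(23856, Mul(-1, 2216)) = Add(23856, -2216) = 21640)
Mul(-1, y) = Mul(-1, 21640) = -21640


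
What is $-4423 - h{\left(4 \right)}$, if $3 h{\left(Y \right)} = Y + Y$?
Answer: $- \frac{13277}{3} \approx -4425.7$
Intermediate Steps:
$h{\left(Y \right)} = \frac{2 Y}{3}$ ($h{\left(Y \right)} = \frac{Y + Y}{3} = \frac{2 Y}{3}$)
$-4423 - h{\left(4 \right)} = -4423 - \frac{2}{3} \cdot 4 = -4423 - \frac{8}{3} = - \frac{13277}{3}$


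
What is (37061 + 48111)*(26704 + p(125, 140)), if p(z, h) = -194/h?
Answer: 79601027238/35 ≈ 2.2743e+9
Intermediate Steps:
(37061 + 48111)*(26704 + p(125, 140)) = (37061 + 48111)*(26704 - 194/140) = 85172*(26704 - 194*1/140) = 85172*(26704 - 97/70) = 85172*(1869183/70) = 79601027238/35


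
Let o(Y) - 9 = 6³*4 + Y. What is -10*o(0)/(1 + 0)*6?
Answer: -52380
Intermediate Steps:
o(Y) = 873 + Y (o(Y) = 9 + (6³*4 + Y) = 9 + (216*4 + Y) = 9 + (864 + Y) = 873 + Y)
-10*o(0)/(1 + 0)*6 = -10*(873 + 0)/(1 + 0)*6 = -8730/1*6 = -8730*6 = -52380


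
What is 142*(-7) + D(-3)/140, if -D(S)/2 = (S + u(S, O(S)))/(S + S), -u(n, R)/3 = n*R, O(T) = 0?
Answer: -139161/140 ≈ -994.01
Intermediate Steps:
u(n, R) = -3*R*n (u(n, R) = -3*n*R = -3*R*n)
D(S) = -1 (D(S) = -2*(S - 3*0*S)/(S + S) = -2*(S + 0)/(2*S) = -2*S*1/(2*S) = -2*1/2 = -1)
142*(-7) + D(-3)/140 = 142*(-7) - 1/140 = -994 - 1*1/140 = -994 - 1/140 = -139161/140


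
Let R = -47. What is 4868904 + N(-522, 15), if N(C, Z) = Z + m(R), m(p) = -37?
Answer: 4868882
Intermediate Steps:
N(C, Z) = -37 + Z (N(C, Z) = Z - 37 = -37 + Z)
4868904 + N(-522, 15) = 4868904 + (-37 + 15) = 4868904 - 22 = 4868882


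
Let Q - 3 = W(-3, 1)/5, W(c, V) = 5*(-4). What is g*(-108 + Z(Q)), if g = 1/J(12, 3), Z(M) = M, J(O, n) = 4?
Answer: -109/4 ≈ -27.250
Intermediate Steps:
W(c, V) = -20
Q = -1 (Q = 3 - 20/5 = 3 - 20*⅕ = 3 - 4 = -1)
g = ¼ (g = 1/4 = ¼ ≈ 0.25000)
g*(-108 + Z(Q)) = (-108 - 1)/4 = (¼)*(-109) = -109/4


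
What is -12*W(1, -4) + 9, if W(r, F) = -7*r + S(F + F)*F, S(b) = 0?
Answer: 93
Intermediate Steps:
W(r, F) = -7*r (W(r, F) = -7*r + 0*F = -7*r + 0 = -7*r)
-12*W(1, -4) + 9 = -(-84) + 9 = -12*(-7) + 9 = 84 + 9 = 93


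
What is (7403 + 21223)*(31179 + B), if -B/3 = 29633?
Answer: -1652292720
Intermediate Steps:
B = -88899 (B = -3*29633 = -88899)
(7403 + 21223)*(31179 + B) = (7403 + 21223)*(31179 - 88899) = 28626*(-57720) = -1652292720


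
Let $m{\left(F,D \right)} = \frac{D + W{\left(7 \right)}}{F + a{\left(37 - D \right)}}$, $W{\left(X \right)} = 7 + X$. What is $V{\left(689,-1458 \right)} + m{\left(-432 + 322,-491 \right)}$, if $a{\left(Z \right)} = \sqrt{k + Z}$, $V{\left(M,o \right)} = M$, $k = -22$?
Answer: $\frac{365488}{527} + \frac{477 \sqrt{506}}{11594} \approx 694.45$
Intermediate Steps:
$a{\left(Z \right)} = \sqrt{-22 + Z}$
$m{\left(F,D \right)} = \frac{14 + D}{F + \sqrt{15 - D}}$ ($m{\left(F,D \right)} = \frac{D + \left(7 + 7\right)}{F + \sqrt{-22 - \left(-37 + D\right)}} = \frac{D + 14}{F + \sqrt{15 - D}} = \frac{14 + D}{F + \sqrt{15 - D}}$)
$V{\left(689,-1458 \right)} + m{\left(-432 + 322,-491 \right)} = 689 + \frac{14 - 491}{\left(-432 + 322\right) + \sqrt{15 - -491}} = 689 + \frac{1}{-110 + \sqrt{15 + 491}} \left(-477\right) = 689 + \frac{1}{-110 + \sqrt{506}} \left(-477\right) = 689 - \frac{477}{-110 + \sqrt{506}}$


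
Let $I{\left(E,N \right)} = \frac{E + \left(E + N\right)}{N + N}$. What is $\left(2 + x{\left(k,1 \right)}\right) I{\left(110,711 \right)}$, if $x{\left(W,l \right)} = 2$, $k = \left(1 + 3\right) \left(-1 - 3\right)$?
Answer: $\frac{1862}{711} \approx 2.6188$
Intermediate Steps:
$k = -16$ ($k = 4 \left(-4\right) = -16$)
$I{\left(E,N \right)} = \frac{N + 2 E}{2 N}$
$\left(2 + x{\left(k,1 \right)}\right) I{\left(110,711 \right)} = \left(2 + 2\right) \frac{110 + \frac{1}{2} \cdot 711}{711} = 4 \frac{110 + \frac{711}{2}}{711} = 4 \cdot \frac{1}{711} \cdot \frac{931}{2} = 4 \cdot \frac{931}{1422} = \frac{1862}{711}$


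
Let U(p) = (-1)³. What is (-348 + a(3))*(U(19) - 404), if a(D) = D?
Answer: 139725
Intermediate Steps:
U(p) = -1
(-348 + a(3))*(U(19) - 404) = (-348 + 3)*(-1 - 404) = -345*(-405) = 139725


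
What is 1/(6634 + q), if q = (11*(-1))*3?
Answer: 1/6601 ≈ 0.00015149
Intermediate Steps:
q = -33 (q = -11*3 = -33)
1/(6634 + q) = 1/(6634 - 33) = 1/6601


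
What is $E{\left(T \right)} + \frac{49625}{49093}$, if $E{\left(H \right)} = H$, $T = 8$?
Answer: $\frac{442369}{49093} \approx 9.0108$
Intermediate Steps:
$E{\left(T \right)} + \frac{49625}{49093} = 8 + \frac{49625}{49093} = \frac{442369}{49093}$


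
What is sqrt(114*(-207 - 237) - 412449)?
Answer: I*sqrt(463065) ≈ 680.49*I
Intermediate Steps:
sqrt(114*(-207 - 237) - 412449) = sqrt(114*(-444) - 412449) = sqrt(-50616 - 412449) = sqrt(-463065) = I*sqrt(463065)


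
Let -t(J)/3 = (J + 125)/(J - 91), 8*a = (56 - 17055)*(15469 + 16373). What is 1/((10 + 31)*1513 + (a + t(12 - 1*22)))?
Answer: -404/27309686267 ≈ -1.4793e-8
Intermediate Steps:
a = -270641079/4 (a = ((56 - 17055)*(15469 + 16373))/8 = (-16999*31842)/8 = (⅛)*(-541282158) = -270641079/4 ≈ -6.7660e+7)
t(J) = -3*(125 + J)/(-91 + J) (t(J) = -3*(J + 125)/(J - 91) = -3*(125 + J)/(-91 + J))
1/((10 + 31)*1513 + (a + t(12 - 1*22))) = 1/((10 + 31)*1513 + (-270641079/4 + 3*(-125 - (12 - 1*22))/(-91 + (12 - 1*22)))) = 1/(41*1513 + (-270641079/4 + 3*(-125 - (12 - 22))/(-91 + (12 - 22)))) = 1/(62033 + (-270641079/4 + 3*(-125 - 1*(-10))/(-91 - 10))) = 1/(62033 + (-270641079/4 + 3*(-125 + 10)/(-101))) = 1/(62033 + (-270641079/4 + 3*(-1/101)*(-115))) = 1/(62033 + (-270641079/4 + 345/101)) = 1/(62033 - 27334747599/404) = 1/(-27309686267/404) = -404/27309686267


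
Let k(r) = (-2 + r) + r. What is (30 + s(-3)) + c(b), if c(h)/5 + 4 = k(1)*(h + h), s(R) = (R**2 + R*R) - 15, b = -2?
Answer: 13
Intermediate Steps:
s(R) = -15 + 2*R**2 (s(R) = (R**2 + R**2) - 15 = 2*R**2 - 15 = -15 + 2*R**2)
k(r) = -2 + 2*r
c(h) = -20 (c(h) = -20 + 5*((-2 + 2*1)*(h + h)) = -20 + 5*((-2 + 2)*(2*h)) = -20 + 5*(0*(2*h)) = -20 + 5*0 = -20 + 0 = -20)
(30 + s(-3)) + c(b) = (30 + (-15 + 2*(-3)**2)) - 20 = (30 + (-15 + 2*9)) - 20 = (30 + (-15 + 18)) - 20 = (30 + 3) - 20 = 33 - 20 = 13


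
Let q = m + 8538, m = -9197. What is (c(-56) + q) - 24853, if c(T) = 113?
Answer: -25399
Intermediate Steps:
q = -659 (q = -9197 + 8538 = -659)
(c(-56) + q) - 24853 = (113 - 659) - 24853 = -546 - 24853 = -25399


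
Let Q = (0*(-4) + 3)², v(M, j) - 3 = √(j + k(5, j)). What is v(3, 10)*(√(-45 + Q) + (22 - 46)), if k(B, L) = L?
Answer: 6*(-4 + I)*(3 + 2*√5) ≈ -179.33 + 44.833*I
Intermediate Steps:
v(M, j) = 3 + √2*√j (v(M, j) = 3 + √(j + j) = 3 + √(2*j) = 3 + √2*√j)
Q = 9 (Q = (0 + 3)² = 3² = 9)
v(3, 10)*(√(-45 + Q) + (22 - 46)) = (3 + √2*√10)*(√(-45 + 9) + (22 - 46)) = (3 + 2*√5)*(√(-36) - 24) = (3 + 2*√5)*(6*I - 24) = (3 + 2*√5)*(-24 + 6*I) = (-24 + 6*I)*(3 + 2*√5)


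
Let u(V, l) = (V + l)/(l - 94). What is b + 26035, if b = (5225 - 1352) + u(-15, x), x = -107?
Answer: 6011630/201 ≈ 29909.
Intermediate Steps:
u(V, l) = (V + l)/(-94 + l)
b = 778595/201 (b = (5225 - 1352) + (-15 - 107)/(-94 - 107) = 3873 - 122/(-201) = 3873 - 1/201*(-122) = 3873 + 122/201 = 778595/201 ≈ 3873.6)
b + 26035 = 778595/201 + 26035 = 6011630/201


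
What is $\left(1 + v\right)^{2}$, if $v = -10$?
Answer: $81$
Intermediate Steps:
$\left(1 + v\right)^{2} = \left(1 - 10\right)^{2} = \left(-9\right)^{2} = 81$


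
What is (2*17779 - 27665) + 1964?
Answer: 9857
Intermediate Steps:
(2*17779 - 27665) + 1964 = (35558 - 27665) + 1964 = 7893 + 1964 = 9857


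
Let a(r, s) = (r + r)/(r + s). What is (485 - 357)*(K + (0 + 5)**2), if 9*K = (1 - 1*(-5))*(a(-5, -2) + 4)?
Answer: 76928/21 ≈ 3663.2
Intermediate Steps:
a(r, s) = 2*r/(r + s) (a(r, s) = (2*r)/(r + s) = 2*r/(r + s))
K = 76/21 (K = ((1 - 1*(-5))*(2*(-5)/(-5 - 2) + 4))/9 = ((1 + 5)*(2*(-5)/(-7) + 4))/9 = (6*(2*(-5)*(-1/7) + 4))/9 = (6*(10/7 + 4))/9 = (6*(38/7))/9 = (1/9)*(228/7) = 76/21 ≈ 3.6190)
(485 - 357)*(K + (0 + 5)**2) = (485 - 357)*(76/21 + (0 + 5)**2) = 128*(76/21 + 5**2) = 128*(76/21 + 25) = 128*(601/21) = 76928/21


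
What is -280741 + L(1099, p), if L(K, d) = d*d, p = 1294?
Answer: 1393695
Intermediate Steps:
L(K, d) = d²
-280741 + L(1099, p) = -280741 + 1294² = -280741 + 1674436 = 1393695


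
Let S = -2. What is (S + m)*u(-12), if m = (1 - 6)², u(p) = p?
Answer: -276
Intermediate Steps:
m = 25 (m = (-5)² = 25)
(S + m)*u(-12) = (-2 + 25)*(-12) = 23*(-12) = -276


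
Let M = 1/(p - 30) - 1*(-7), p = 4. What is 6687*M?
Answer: 1210347/26 ≈ 46552.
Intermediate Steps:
M = 181/26 (M = 1/(4 - 30) - 1*(-7) = 1/(-26) + 7 = -1/26 + 7 = 181/26 ≈ 6.9615)
6687*M = 6687*(181/26) = 1210347/26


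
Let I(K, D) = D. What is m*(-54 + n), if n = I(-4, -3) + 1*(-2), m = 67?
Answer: -3953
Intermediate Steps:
n = -5 (n = -3 + 1*(-2) = -3 - 2 = -5)
m*(-54 + n) = 67*(-54 - 5) = 67*(-59) = -3953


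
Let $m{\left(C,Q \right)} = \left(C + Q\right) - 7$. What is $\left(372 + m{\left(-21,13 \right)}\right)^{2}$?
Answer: $127449$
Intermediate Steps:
$m{\left(C,Q \right)} = -7 + C + Q$
$\left(372 + m{\left(-21,13 \right)}\right)^{2} = \left(372 - 15\right)^{2} = 357^{2} = 127449$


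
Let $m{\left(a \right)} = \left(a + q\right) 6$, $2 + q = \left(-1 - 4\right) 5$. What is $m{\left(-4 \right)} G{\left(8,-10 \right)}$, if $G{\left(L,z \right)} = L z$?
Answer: $14880$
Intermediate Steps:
$q = -27$ ($q = -2 + \left(-1 - 4\right) 5 = -2 - 25 = -27$)
$m{\left(a \right)} = -162 + 6 a$ ($m{\left(a \right)} = \left(a - 27\right) 6 = \left(-27 + a\right) 6 = -162 + 6 a$)
$m{\left(-4 \right)} G{\left(8,-10 \right)} = \left(-162 + 6 \left(-4\right)\right) 8 \left(-10\right) = \left(-162 - 24\right) \left(-80\right) = \left(-186\right) \left(-80\right) = 14880$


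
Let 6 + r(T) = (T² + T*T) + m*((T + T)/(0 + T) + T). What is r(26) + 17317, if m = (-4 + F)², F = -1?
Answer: 19363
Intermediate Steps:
m = 25 (m = (-4 - 1)² = (-5)² = 25)
r(T) = 44 + 2*T² + 25*T (r(T) = -6 + ((T² + T*T) + 25*((T + T)/(0 + T) + T)) = -6 + ((T² + T²) + 25*((2*T)/T + T)) = -6 + (2*T² + 25*(2 + T)) = -6 + (2*T² + (50 + 25*T)) = -6 + (50 + 2*T² + 25*T) = 44 + 2*T² + 25*T)
r(26) + 17317 = (44 + 2*26² + 25*26) + 17317 = (44 + 2*676 + 650) + 17317 = (44 + 1352 + 650) + 17317 = 2046 + 17317 = 19363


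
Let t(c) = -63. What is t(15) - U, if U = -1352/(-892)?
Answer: -14387/223 ≈ -64.516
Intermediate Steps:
U = 338/223 (U = -1352*(-1/892) = 338/223 ≈ 1.5157)
t(15) - U = -63 - 1*338/223 = -63 - 338/223 = -14387/223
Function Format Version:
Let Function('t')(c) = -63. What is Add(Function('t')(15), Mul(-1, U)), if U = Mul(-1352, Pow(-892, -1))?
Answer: Rational(-14387, 223) ≈ -64.516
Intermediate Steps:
U = Rational(338, 223) (U = Mul(-1352, Rational(-1, 892)) = Rational(338, 223) ≈ 1.5157)
Add(Function('t')(15), Mul(-1, U)) = Add(-63, Mul(-1, Rational(338, 223))) = Add(-63, Rational(-338, 223)) = Rational(-14387, 223)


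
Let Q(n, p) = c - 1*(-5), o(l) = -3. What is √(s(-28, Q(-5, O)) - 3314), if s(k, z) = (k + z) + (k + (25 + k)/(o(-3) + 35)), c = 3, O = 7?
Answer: I*√215174/8 ≈ 57.984*I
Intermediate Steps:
Q(n, p) = 8 (Q(n, p) = 3 - 1*(-5) = 3 + 5 = 8)
s(k, z) = 25/32 + z + 65*k/32 (s(k, z) = (k + z) + (k + (25 + k)/(-3 + 35)) = (k + z) + (k + (25 + k)/32) = (k + z) + (k + (25 + k)*(1/32)) = (k + z) + (k + (25/32 + k/32)) = (k + z) + (25/32 + 33*k/32) = 25/32 + z + 65*k/32)
√(s(-28, Q(-5, O)) - 3314) = √((25/32 + 8 + (65/32)*(-28)) - 3314) = √((25/32 + 8 - 455/8) - 3314) = √(-1539/32 - 3314) = √(-107587/32) = I*√215174/8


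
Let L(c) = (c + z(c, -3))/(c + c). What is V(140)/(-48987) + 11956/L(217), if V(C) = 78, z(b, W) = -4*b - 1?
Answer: -21182407592/2661627 ≈ -7958.4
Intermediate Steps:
z(b, W) = -1 - 4*b
L(c) = (-1 - 3*c)/(2*c) (L(c) = (c + (-1 - 4*c))/(c + c) = (-1 - 3*c)/((2*c)) = (-1 - 3*c)*(1/(2*c)) = (-1 - 3*c)/(2*c))
V(140)/(-48987) + 11956/L(217) = 78/(-48987) + 11956/(((1/2)*(-1 - 3*217)/217)) = 78*(-1/48987) + 11956/(((1/2)*(1/217)*(-1 - 651))) = -26/16329 + 11956/(((1/2)*(1/217)*(-652))) = -26/16329 + 11956/(-326/217) = -26/16329 + 11956*(-217/326) = -26/16329 - 1297226/163 = -21182407592/2661627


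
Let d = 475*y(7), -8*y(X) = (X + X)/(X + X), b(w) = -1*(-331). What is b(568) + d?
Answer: 2173/8 ≈ 271.63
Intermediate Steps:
b(w) = 331
y(X) = -1/8 (y(X) = -(X + X)/(8*(X + X)) = -2*X/(8*(2*X)) = -2*X*1/(2*X)/8 = -1/8*1 = -1/8)
d = -475/8 (d = 475*(-1/8) = -475/8 ≈ -59.375)
b(568) + d = 331 - 475/8 = 2173/8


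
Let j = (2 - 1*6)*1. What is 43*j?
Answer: -172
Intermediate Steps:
j = -4 (j = (2 - 6)*1 = -4*1 = -4)
43*j = 43*(-4) = -172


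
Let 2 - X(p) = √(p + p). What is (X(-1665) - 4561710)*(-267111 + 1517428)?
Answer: -5703581061436 - 3750951*I*√370 ≈ -5.7036e+12 - 7.2151e+7*I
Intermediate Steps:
X(p) = 2 - √2*√p (X(p) = 2 - √(p + p) = 2 - √(2*p) = 2 - √2*√p)
(X(-1665) - 4561710)*(-267111 + 1517428) = ((2 - √2*√(-1665)) - 4561710)*(-267111 + 1517428) = ((2 - √2*3*I*√185) - 4561710)*1250317 = ((2 - 3*I*√370) - 4561710)*1250317 = (-4561708 - 3*I*√370)*1250317 = -5703581061436 - 3750951*I*√370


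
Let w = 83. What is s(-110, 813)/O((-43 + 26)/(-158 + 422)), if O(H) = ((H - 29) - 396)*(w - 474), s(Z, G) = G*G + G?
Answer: 174710448/43876847 ≈ 3.9818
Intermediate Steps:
s(Z, G) = G + G² (s(Z, G) = G² + G = G + G²)
O(H) = 166175 - 391*H (O(H) = ((H - 29) - 396)*(83 - 474) = ((-29 + H) - 396)*(-391) = (-425 + H)*(-391) = 166175 - 391*H)
s(-110, 813)/O((-43 + 26)/(-158 + 422)) = (813*(1 + 813))/(166175 - 391*(-43 + 26)/(-158 + 422)) = (813*814)/(166175 - (-6647)/264) = 661782/(166175 - (-6647)/264) = 661782/(166175 - 391*(-17/264)) = 661782/(166175 + 6647/264) = 661782/(43876847/264) = 661782*(264/43876847) = 174710448/43876847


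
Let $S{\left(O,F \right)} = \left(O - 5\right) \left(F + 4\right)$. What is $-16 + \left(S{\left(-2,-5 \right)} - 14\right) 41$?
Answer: $-303$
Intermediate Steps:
$S{\left(O,F \right)} = \left(-5 + O\right) \left(4 + F\right)$
$-16 + \left(S{\left(-2,-5 \right)} - 14\right) 41 = -16 + \left(\left(-20 - -25 + 4 \left(-2\right) - -10\right) - 14\right) 41 = -16 + \left(\left(-20 + 25 - 8 + 10\right) - 14\right) 41 = -16 + \left(7 - 14\right) 41 = -16 - 287 = -303$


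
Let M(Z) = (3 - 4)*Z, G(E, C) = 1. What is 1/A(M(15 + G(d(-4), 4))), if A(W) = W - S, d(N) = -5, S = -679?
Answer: 1/663 ≈ 0.0015083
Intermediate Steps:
M(Z) = -Z
A(W) = 679 + W (A(W) = W - 1*(-679) = W + 679 = 679 + W)
1/A(M(15 + G(d(-4), 4))) = 1/(679 - (15 + 1)) = 1/(679 - 1*16) = 1/(679 - 16) = 1/663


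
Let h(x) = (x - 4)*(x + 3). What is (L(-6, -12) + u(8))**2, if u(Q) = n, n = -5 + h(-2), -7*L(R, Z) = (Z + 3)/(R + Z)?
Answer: 24025/196 ≈ 122.58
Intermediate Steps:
h(x) = (-4 + x)*(3 + x)
L(R, Z) = -(3 + Z)/(7*(R + Z)) (L(R, Z) = -(Z + 3)/(7*(R + Z)) = -(3 + Z)/(7*(R + Z)))
n = -11 (n = -5 + (-12 + (-2)**2 - 1*(-2)) = -5 + (-12 + 4 + 2) = -5 - 6 = -11)
u(Q) = -11
(L(-6, -12) + u(8))**2 = ((-3 - 1*(-12))/(7*(-6 - 12)) - 11)**2 = ((1/7)*(-3 + 12)/(-18) - 11)**2 = ((1/7)*(-1/18)*9 - 11)**2 = (-1/14 - 11)**2 = (-155/14)**2 = 24025/196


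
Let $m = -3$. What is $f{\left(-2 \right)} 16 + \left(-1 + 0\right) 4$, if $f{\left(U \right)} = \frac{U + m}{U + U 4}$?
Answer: $4$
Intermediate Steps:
$f{\left(U \right)} = \frac{-3 + U}{5 U}$ ($f{\left(U \right)} = \frac{U - 3}{U + U 4} = \frac{-3 + U}{U + 4 U} = \frac{-3 + U}{5 U}$)
$f{\left(-2 \right)} 16 + \left(-1 + 0\right) 4 = \frac{-3 - 2}{5 \left(-2\right)} 16 + \left(-1 + 0\right) 4 = \frac{1}{5} \left(- \frac{1}{2}\right) \left(-5\right) 16 - 4 = \frac{1}{2} \cdot 16 - 4 = 8 - 4 = 4$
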